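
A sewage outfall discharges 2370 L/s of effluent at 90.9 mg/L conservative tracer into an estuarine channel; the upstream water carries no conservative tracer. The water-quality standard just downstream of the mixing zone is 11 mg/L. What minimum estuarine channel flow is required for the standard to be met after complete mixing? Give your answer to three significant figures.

17200 L/s

Set C_mix = 11: (Q·0 + 2370·90.90) / (Q + 2370) = 11
→ Q = 2370·(90.90 − 11)/(11 − 0) = 17210 L/s.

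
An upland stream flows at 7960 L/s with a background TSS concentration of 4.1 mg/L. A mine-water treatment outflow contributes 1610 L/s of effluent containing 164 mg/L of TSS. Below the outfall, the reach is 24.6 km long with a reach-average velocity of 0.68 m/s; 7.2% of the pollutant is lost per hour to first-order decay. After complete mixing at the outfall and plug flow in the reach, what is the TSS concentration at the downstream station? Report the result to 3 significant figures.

Mass balance: C = (7960·4.100 + 1610·164.0) / 9570 = 296700/9570 = 31.00 mg/L.
Travel time t = 24.6·1000 / 0.68 = 36180 s = 10.05 h.
7.2%/h lost → k = −ln(1 − 0.072) = 0.07472 h⁻¹.
First-order decay: C = 31.00·exp(−k·t) = 31.00·0.4719 = 14.63 mg/L.

14.6 mg/L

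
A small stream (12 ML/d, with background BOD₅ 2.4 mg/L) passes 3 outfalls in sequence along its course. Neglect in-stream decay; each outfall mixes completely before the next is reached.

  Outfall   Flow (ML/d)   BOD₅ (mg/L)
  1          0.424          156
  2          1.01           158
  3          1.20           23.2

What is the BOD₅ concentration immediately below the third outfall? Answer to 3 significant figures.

19.3 mg/L

After outfall 1: Q = 12.00 + 0.4240 = 12.42 ML/d; C = (12.00·2.400 + 0.4240·156.0)/12.42 = 7.642 mg/L.
After outfall 2: Q = 12.42 + 1.010 = 13.43 ML/d; C = (12.42·7.642 + 1.010·158.0)/13.43 = 18.95 mg/L.
After outfall 3: Q = 13.43 + 1.200 = 14.63 ML/d; C = (13.43·18.95 + 1.200·23.20)/14.63 = 19.30 mg/L.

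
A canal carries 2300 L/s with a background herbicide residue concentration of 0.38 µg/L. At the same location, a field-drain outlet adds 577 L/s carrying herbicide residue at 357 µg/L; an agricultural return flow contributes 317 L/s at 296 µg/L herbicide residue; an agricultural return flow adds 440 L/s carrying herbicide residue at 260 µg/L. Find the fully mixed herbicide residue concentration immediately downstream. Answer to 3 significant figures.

Mass balance: C = (2300·0.3800 + 577.0·357.0 + 317.0·296.0 + 440.0·260.0) / 3634 = 415100/3634 = 114.2 µg/L.

114 µg/L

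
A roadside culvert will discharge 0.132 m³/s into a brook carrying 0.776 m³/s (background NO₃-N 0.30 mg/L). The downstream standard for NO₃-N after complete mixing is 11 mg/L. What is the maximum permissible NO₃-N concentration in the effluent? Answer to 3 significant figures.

At the limit, (Qr·Cr + Qe·Cₑ)/(Qr + Qe) = 11:
Cₑ = (0.9080·11 − 0.7760·0.3000) / 0.1320 = 73.90 mg/L.

73.9 mg/L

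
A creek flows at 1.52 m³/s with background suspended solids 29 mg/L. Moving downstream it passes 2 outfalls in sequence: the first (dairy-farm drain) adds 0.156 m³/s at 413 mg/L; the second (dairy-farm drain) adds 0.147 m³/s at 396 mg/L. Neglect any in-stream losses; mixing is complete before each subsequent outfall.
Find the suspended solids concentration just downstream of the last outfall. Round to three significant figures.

Outfall 1: combined Q = 1.676 m³/s; C = (1.520·29.00 + 0.1560·413.0)/1.676 = 64.74 mg/L.
Outfall 2: combined Q = 1.823 m³/s; C = (1.676·64.74 + 0.1470·396.0)/1.823 = 91.45 mg/L.

91.5 mg/L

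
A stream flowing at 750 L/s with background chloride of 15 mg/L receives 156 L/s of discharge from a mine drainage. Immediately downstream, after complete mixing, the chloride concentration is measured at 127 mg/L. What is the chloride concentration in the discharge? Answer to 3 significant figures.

Mass balance: 750.0·15.00 + 156.0·Cₑ = 906.0·127.0
→ Cₑ = (906.0·127.0 − 750.0·15.00) / 156.0 = 665.5 mg/L.

665 mg/L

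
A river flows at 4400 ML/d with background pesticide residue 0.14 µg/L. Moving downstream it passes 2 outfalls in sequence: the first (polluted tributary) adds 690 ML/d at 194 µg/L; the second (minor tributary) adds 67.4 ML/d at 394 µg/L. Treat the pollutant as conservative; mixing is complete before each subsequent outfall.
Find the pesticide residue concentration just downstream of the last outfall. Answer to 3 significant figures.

After outfall 1: Q = 4400 + 690.0 = 5090 ML/d; C = (4400·0.1400 + 690.0·194.0)/5090 = 26.42 µg/L.
After outfall 2: Q = 5090 + 67.40 = 5157 ML/d; C = (5090·26.42 + 67.40·394.0)/5157 = 31.22 µg/L.

31.2 µg/L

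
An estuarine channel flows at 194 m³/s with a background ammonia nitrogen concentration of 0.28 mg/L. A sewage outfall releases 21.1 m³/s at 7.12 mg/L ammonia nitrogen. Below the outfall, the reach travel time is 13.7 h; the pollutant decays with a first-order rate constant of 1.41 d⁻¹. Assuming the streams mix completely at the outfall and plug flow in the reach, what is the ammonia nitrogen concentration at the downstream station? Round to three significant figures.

0.425 mg/L

Conservation of mass: C = (194.0·0.2800 + 21.10·7.120) / 215.1 = 204.6/215.1 = 0.9510 mg/L.
Applying C = C₀e^(−kt): 0.9510 × 0.4471 = 0.4252 mg/L.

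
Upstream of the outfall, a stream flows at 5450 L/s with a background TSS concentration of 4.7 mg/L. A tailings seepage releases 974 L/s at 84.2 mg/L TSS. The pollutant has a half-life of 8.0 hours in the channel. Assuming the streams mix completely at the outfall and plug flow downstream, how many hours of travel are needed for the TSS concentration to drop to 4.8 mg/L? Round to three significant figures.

Mass balance: C = (5450·4.700 + 974.0·84.20) / 6424 = 107600/6424 = 16.75 mg/L.
Half-life 8.0 h → k = ln 2 / 8.0 = 0.08664 h⁻¹ = 2.079 d⁻¹.
16.75·exp(−k·t) = 4.8 → t = ln(16.75/4.8)/k = 51940 s = 14.43 h.

14.4 h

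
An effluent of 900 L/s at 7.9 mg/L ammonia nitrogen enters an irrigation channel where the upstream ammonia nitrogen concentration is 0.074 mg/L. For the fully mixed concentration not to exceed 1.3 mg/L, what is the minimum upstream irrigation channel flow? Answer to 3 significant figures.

4850 L/s

Set C_mix = 1.3: (Q·0.07400 + 900.0·7.900) / (Q + 900.0) = 1.3
→ Q = 900.0·(7.900 − 1.3)/(1.3 − 0.07400) = 4845 L/s.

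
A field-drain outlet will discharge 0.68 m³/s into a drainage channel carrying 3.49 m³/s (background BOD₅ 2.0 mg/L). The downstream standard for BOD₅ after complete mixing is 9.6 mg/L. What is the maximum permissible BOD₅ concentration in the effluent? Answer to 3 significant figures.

At the limit, (Qr·Cr + Qe·Cₑ)/(Qr + Qe) = 9.6:
Cₑ = (4.170·9.6 − 3.490·2.000) / 0.6800 = 48.61 mg/L.

48.6 mg/L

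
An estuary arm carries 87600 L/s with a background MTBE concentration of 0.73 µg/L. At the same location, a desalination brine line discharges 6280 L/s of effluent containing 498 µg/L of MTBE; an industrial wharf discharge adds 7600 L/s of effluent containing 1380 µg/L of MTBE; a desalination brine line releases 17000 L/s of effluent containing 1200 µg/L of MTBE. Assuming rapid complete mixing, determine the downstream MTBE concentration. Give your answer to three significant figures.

288 µg/L

Mass balance: C = (87600·0.7300 + 6280·498.0 + 7600·1380 + 17000·1200) / 118500 = 34080000/118500 = 287.6 µg/L.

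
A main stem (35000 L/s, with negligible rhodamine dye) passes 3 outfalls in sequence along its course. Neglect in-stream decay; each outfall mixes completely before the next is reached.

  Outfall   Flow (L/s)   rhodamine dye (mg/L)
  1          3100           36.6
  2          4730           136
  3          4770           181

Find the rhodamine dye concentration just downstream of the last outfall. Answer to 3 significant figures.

After outfall 1: Q = 35000 + 3100 = 38100 L/s; C = (35000·0 + 3100·36.60)/38100 = 2.978 mg/L.
After outfall 2: Q = 38100 + 4730 = 42830 L/s; C = (38100·2.978 + 4730·136.0)/42830 = 17.67 mg/L.
After outfall 3: Q = 42830 + 4770 = 47600 L/s; C = (42830·17.67 + 4770·181.0)/47600 = 34.04 mg/L.

34.0 mg/L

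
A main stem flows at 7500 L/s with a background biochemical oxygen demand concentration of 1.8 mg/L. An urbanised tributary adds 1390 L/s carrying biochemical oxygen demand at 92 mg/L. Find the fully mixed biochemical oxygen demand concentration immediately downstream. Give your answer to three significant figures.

After mixing, C = (7500·1.800 + 1390·92.00) / 8890 = 141400/8890 = 15.90 mg/L.

15.9 mg/L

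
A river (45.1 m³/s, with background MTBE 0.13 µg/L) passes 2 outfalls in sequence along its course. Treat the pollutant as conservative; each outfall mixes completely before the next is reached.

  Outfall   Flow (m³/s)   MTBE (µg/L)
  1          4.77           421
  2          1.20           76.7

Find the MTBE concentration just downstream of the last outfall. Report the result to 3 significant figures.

Outfall 1: combined Q = 49.87 m³/s; C = (45.10·0.1300 + 4.770·421.0)/49.87 = 40.39 µg/L.
Outfall 2: combined Q = 51.07 m³/s; C = (49.87·40.39 + 1.200·76.70)/51.07 = 41.24 µg/L.

41.2 µg/L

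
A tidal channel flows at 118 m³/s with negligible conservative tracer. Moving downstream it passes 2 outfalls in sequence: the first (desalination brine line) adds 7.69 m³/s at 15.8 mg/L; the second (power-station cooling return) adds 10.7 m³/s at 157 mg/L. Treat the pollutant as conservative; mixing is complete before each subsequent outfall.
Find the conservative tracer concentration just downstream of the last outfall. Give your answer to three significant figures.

13.2 mg/L

Below outfall 1: Q → 125.7 m³/s, C = (118.0·0 + 7.690·15.80)/125.7 = 0.9667 mg/L.
Below outfall 2: Q → 136.4 m³/s, C = (125.7·0.9667 + 10.70·157.0)/136.4 = 13.21 mg/L.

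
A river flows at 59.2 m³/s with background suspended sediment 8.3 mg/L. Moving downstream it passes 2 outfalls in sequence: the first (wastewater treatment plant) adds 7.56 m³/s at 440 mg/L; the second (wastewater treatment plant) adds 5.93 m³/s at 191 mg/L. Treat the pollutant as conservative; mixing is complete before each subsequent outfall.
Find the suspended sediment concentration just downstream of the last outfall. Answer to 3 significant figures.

68.1 mg/L

Outfall 1: combined Q = 66.76 m³/s; C = (59.20·8.300 + 7.560·440.0)/66.76 = 57.19 mg/L.
Outfall 2: combined Q = 72.69 m³/s; C = (66.76·57.19 + 5.930·191.0)/72.69 = 68.10 mg/L.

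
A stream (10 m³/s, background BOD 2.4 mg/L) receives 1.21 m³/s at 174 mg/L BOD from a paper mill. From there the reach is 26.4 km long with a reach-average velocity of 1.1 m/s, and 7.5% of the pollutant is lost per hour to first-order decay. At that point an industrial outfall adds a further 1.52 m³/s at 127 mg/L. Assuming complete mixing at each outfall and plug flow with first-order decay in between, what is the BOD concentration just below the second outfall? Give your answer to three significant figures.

After mixing, C = (10.00·2.400 + 1.210·174.0) / 11.21 = 234.5/11.21 = 20.92 mg/L; combined flow 11.21 m³/s.
Travel time t = 26.4·1000 / 1.1 = 24000 s = 6.667 h.
7.5%/h lost → k = −ln(1 − 0.075) = 0.07796 h⁻¹.
First-order decay: C = 20.92·exp(−k·t) = 20.92·0.5947 = 12.44 mg/L.
Second outfall: C = (11.21·12.44 + 1.520·127.0)/12.73 = 26.12 mg/L.

26.1 mg/L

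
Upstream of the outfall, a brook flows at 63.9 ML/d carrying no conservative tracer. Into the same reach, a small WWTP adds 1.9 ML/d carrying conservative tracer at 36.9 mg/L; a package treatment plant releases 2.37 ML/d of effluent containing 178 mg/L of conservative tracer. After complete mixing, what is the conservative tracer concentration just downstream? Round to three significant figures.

Conservation of mass: C = (63.90·0 + 1.900·36.90 + 2.370·178.0) / 68.17 = 492.0/68.17 = 7.217 mg/L.

7.22 mg/L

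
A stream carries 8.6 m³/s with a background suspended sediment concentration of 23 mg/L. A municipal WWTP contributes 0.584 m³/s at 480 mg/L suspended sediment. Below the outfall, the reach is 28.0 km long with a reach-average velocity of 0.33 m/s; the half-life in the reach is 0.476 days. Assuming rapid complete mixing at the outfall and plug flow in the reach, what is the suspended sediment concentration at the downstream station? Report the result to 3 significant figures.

Mixed concentration C = ΣQC/ΣQ = (8.600·23.00 + 0.5840·480.0) / 9.184 = 478.1/9.184 = 52.06 mg/L.
Travel time t = 28.0·1000 / 0.33 = 84850 s = 23.57 h.
Half-life 0.476 d → k = ln 2 / 0.476 = 1.456 d⁻¹.
Applying C = C₀e^(−kt): 52.06 × 0.2393 = 12.46 mg/L.

12.5 mg/L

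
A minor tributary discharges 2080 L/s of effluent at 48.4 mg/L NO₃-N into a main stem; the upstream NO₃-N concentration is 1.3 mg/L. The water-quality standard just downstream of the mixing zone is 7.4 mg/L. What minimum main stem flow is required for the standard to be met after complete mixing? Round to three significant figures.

Set C_mix = 7.4: (Q·1.300 + 2080·48.40) / (Q + 2080) = 7.4
→ Q = 2080·(48.40 − 7.4)/(7.4 − 1.300) = 13980 L/s.

14000 L/s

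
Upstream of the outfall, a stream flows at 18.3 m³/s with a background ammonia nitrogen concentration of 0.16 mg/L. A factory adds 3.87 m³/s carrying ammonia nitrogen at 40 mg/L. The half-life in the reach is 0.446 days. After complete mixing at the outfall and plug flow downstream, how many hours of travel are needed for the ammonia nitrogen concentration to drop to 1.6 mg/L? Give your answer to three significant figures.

23.0 h

Mass balance: C = (18.30·0.1600 + 3.870·40.00) / 22.17 = 157.7/22.17 = 7.114 mg/L.
Half-life 0.446 d → k = ln 2 / 0.446 = 1.554 d⁻¹.
7.114·exp(−k·t) = 1.6 → t = ln(7.114/1.6)/k = 82950 s = 23.04 h.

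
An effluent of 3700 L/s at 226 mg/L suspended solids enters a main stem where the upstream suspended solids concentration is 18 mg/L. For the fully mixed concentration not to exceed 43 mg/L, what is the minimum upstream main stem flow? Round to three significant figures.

27100 L/s

Set C_mix = 43: (Q·18.00 + 3700·226.0) / (Q + 3700) = 43
→ Q = 3700·(226.0 − 43)/(43 − 18.00) = 27080 L/s.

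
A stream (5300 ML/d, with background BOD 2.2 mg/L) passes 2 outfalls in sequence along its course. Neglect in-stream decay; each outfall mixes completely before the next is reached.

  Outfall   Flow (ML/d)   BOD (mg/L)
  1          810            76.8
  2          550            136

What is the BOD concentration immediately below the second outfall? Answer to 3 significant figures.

Below outfall 1: Q → 6110 ML/d, C = (5300·2.200 + 810.0·76.80)/6110 = 12.09 mg/L.
Below outfall 2: Q → 6660 ML/d, C = (6110·12.09 + 550.0·136.0)/6660 = 22.32 mg/L.

22.3 mg/L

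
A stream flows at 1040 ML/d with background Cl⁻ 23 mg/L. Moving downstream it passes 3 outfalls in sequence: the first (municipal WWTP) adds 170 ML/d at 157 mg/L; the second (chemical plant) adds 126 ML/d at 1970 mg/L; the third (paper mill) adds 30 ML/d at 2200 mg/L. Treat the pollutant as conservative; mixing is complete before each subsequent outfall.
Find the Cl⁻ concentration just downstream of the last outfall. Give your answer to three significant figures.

After outfall 1: Q = 1040 + 170.0 = 1210 ML/d; C = (1040·23.00 + 170.0·157.0)/1210 = 41.83 mg/L.
After outfall 2: Q = 1210 + 126.0 = 1336 ML/d; C = (1210·41.83 + 126.0·1970)/1336 = 223.7 mg/L.
After outfall 3: Q = 1336 + 30.00 = 1366 ML/d; C = (1336·223.7 + 30.00·2200)/1366 = 267.1 mg/L.

267 mg/L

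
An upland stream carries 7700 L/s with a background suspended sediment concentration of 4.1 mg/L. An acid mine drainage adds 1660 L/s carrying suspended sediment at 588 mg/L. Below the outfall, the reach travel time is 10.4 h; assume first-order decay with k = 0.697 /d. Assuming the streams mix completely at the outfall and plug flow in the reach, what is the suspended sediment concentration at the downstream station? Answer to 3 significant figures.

79.6 mg/L

Conservation of mass: C = (7700·4.100 + 1660·588.0) / 9360 = 1008000/9360 = 107.7 mg/L.
Applying C = C₀e^(−kt): 107.7 × 0.7393 = 79.59 mg/L.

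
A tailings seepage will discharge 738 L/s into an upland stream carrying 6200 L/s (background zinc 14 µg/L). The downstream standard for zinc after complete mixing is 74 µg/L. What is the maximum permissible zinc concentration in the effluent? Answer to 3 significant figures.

At the limit, (Qr·Cr + Qe·Cₑ)/(Qr + Qe) = 74:
Cₑ = (6938·74 − 6200·14.00) / 738.0 = 578.1 µg/L.

578 µg/L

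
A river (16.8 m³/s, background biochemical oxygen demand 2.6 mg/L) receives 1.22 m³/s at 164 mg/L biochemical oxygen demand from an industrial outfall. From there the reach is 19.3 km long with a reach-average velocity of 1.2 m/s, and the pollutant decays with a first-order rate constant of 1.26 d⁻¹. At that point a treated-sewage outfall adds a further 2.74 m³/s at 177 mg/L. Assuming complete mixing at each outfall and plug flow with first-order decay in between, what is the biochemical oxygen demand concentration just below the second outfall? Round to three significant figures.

Mixed concentration C = ΣQC/ΣQ = (16.80·2.600 + 1.220·164.0) / 18.02 = 243.8/18.02 = 13.53 mg/L; combined flow 18.02 m³/s.
Travel time t = 19.3·1000 / 1.2 = 16080 s = 4.468 h.
After decay, C = 13.53 × e^(−kt) = 13.53 × 0.7909 = 10.70 mg/L.
Second outfall: C = (18.02·10.70 + 2.740·177.0)/20.76 = 32.65 mg/L.

32.6 mg/L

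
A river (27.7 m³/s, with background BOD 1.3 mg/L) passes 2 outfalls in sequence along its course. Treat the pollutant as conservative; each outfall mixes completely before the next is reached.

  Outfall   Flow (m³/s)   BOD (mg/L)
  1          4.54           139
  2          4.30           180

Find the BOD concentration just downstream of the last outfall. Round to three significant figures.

39.4 mg/L

Below outfall 1: Q → 32.24 m³/s, C = (27.70·1.300 + 4.540·139.0)/32.24 = 20.69 mg/L.
Below outfall 2: Q → 36.54 m³/s, C = (32.24·20.69 + 4.300·180.0)/36.54 = 39.44 mg/L.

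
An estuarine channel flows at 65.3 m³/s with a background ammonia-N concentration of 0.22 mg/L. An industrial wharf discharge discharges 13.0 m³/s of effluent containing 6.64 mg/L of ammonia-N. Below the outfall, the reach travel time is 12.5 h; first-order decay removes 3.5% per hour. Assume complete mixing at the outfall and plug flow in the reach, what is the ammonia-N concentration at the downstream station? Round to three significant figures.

0.824 mg/L

Conservation of mass: C = (65.30·0.2200 + 13.00·6.640) / 78.30 = 100.7/78.30 = 1.286 mg/L.
3.5%/h lost → k = −ln(1 − 0.035) = 0.03563 h⁻¹.
Applying C = C₀e^(−kt): 1.286 × 0.6406 = 0.8238 mg/L.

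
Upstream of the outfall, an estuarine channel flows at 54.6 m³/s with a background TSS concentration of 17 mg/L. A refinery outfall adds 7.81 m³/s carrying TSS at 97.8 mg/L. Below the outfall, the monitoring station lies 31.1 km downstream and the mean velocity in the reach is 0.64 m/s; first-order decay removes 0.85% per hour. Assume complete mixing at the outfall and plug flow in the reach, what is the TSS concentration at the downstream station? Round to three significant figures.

24.2 mg/L

After mixing, C = (54.60·17.00 + 7.810·97.80) / 62.41 = 1692/62.41 = 27.11 mg/L.
Travel time t = 31.1·1000 / 0.64 = 48590 s = 13.50 h.
0.85%/h lost → k = −ln(1 − 0.0085) = 0.008536 h⁻¹.
After decay, C = 27.11 × e^(−kt) = 27.11 × 0.8912 = 24.16 mg/L.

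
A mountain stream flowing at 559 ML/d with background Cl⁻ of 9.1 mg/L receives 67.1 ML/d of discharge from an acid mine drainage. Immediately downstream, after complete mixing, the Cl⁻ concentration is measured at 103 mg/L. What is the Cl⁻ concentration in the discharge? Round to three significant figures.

885 mg/L

Mass balance: 559.0·9.100 + 67.10·Cₑ = 626.1·103.0
→ Cₑ = (626.1·103.0 − 559.0·9.100) / 67.10 = 885.3 mg/L.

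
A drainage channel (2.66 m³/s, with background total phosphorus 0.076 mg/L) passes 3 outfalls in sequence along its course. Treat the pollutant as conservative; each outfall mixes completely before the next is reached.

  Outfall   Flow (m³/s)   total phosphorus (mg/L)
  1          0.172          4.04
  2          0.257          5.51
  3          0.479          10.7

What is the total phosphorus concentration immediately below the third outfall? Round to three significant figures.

Below outfall 1: Q → 2.832 m³/s, C = (2.660·0.07600 + 0.1720·4.040)/2.832 = 0.3168 mg/L.
Below outfall 2: Q → 3.089 m³/s, C = (2.832·0.3168 + 0.2570·5.510)/3.089 = 0.7488 mg/L.
Below outfall 3: Q → 3.568 m³/s, C = (3.089·0.7488 + 0.4790·10.70)/3.568 = 2.085 mg/L.

2.08 mg/L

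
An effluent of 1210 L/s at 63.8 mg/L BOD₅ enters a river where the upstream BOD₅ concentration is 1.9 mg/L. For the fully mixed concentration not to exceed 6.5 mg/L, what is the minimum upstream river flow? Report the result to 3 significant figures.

Set C_mix = 6.5: (Q·1.900 + 1210·63.80) / (Q + 1210) = 6.5
→ Q = 1210·(63.80 − 6.5)/(6.5 − 1.900) = 15070 L/s.

15100 L/s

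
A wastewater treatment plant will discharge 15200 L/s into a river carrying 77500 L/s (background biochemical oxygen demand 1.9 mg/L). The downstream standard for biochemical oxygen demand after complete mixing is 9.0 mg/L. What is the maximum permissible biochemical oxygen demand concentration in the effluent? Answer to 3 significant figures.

45.2 mg/L

At the limit, (Qr·Cr + Qe·Cₑ)/(Qr + Qe) = 9.0:
Cₑ = (92700·9.0 − 77500·1.900) / 15200 = 45.20 mg/L.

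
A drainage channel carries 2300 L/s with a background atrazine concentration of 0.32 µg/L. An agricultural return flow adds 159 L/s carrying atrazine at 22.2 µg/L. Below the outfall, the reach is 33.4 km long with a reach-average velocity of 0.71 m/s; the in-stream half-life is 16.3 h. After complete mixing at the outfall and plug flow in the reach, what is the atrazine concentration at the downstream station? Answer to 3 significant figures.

Mass balance: C = (2300·0.3200 + 159.0·22.20) / 2459 = 4266/2459 = 1.735 µg/L.
Travel time t = 33.4·1000 / 0.71 = 47040 s = 13.07 h.
Half-life 16.3 h → k = ln 2 / 16.3 = 0.04252 h⁻¹ = 1.021 d⁻¹.
Applying C = C₀e^(−kt): 1.735 × 0.5737 = 0.9952 µg/L.

0.995 µg/L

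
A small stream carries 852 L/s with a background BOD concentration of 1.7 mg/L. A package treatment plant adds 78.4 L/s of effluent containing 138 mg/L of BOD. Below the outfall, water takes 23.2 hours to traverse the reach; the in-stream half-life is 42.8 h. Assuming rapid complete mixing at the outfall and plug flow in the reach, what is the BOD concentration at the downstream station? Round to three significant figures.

Conservation of mass: C = (852.0·1.700 + 78.40·138.0) / 930.4 = 12270/930.4 = 13.19 mg/L.
Half-life 42.8 h → k = ln 2 / 42.8 = 0.01620 h⁻¹ = 0.3887 d⁻¹.
First-order decay: C = 13.19·exp(−k·t) = 13.19·0.6868 = 9.056 mg/L.

9.06 mg/L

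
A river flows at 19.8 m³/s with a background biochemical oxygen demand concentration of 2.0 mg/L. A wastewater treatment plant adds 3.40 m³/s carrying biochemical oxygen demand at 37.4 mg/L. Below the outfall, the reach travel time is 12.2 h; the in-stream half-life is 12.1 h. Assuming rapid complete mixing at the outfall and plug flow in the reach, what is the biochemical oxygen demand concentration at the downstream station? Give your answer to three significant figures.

3.57 mg/L

Mixed concentration C = ΣQC/ΣQ = (19.80·2.000 + 3.400·37.40) / 23.20 = 166.8/23.20 = 7.188 mg/L.
Half-life 12.1 h → k = ln 2 / 12.1 = 0.05728 h⁻¹ = 1.375 d⁻¹.
Decay over the reach: 7.188·exp(−kt) = 7.188·0.4971 = 3.573 mg/L.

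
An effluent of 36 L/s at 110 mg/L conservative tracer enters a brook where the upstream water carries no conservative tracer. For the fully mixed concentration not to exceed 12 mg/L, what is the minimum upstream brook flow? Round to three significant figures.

Set C_mix = 12: (Q·0 + 36.00·110.0) / (Q + 36.00) = 12
→ Q = 36.00·(110.0 − 12)/(12 − 0) = 294.0 L/s.

294 L/s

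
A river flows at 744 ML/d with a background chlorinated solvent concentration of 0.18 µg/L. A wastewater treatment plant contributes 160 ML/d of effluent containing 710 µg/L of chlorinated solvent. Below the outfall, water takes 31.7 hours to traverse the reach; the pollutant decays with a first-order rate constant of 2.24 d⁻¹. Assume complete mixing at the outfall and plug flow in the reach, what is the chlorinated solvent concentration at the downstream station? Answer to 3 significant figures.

6.53 µg/L

Mixed concentration C = ΣQC/ΣQ = (744.0·0.1800 + 160.0·710.0) / 904.0 = 113700/904.0 = 125.8 µg/L.
Applying C = C₀e^(−kt): 125.8 × 0.05189 = 6.528 µg/L.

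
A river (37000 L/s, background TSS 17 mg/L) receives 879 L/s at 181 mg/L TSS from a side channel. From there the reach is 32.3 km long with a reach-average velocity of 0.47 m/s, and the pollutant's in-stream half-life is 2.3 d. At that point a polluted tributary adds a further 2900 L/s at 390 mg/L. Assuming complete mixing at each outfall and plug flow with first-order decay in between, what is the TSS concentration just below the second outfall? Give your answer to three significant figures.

Mass balance: C = (37000·17.00 + 879.0·181.0) / 37880 = 788100/37880 = 20.81 mg/L; combined flow 37880 L/s.
Travel time t = 32.3·1000 / 0.47 = 68720 s = 19.09 h.
Half-life 2.3 d → k = ln 2 / 2.3 = 0.3014 d⁻¹.
After decay, C = 20.81 × e^(−kt) = 20.81 × 0.7869 = 16.37 mg/L.
At the second outfall, C = (37880·16.37 + 2900·390.0) / (37880 + 2900) = 42.94 mg/L.

42.9 mg/L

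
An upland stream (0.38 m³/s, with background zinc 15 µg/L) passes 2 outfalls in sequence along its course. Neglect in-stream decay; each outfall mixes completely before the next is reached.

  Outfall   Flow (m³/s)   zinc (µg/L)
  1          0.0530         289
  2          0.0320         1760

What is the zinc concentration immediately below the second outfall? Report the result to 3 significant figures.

166 µg/L

After outfall 1: Q = 0.3800 + 0.05300 = 0.4330 m³/s; C = (0.3800·15.00 + 0.05300·289.0)/0.4330 = 48.54 µg/L.
After outfall 2: Q = 0.4330 + 0.03200 = 0.4650 m³/s; C = (0.4330·48.54 + 0.03200·1760)/0.4650 = 166.3 µg/L.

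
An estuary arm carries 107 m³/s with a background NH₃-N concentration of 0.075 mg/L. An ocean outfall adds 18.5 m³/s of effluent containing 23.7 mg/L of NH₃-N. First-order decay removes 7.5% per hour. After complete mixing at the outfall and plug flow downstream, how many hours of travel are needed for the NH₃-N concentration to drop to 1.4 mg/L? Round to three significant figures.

Conservation of mass: C = (107.0·0.07500 + 18.50·23.70) / 125.5 = 446.5/125.5 = 3.558 mg/L.
7.5%/h lost → k = −ln(1 − 0.075) = 0.07796 h⁻¹.
3.558·exp(−k·t) = 1.4 → t = ln(3.558/1.4)/k = 43060 s = 11.96 h.

12.0 h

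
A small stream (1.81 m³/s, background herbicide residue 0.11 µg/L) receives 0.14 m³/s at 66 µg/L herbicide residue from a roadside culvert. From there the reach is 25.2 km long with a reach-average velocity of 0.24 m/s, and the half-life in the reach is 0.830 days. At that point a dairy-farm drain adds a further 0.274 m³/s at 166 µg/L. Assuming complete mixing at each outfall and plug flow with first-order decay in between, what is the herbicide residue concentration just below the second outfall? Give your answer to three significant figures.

Conservation of mass: C = (1.810·0.1100 + 0.1400·66.00) / 1.950 = 9.439/1.950 = 4.841 µg/L; combined flow 1.950 m³/s.
Travel time t = 25.2·1000 / 0.24 = 105000 s = 29.17 h.
Half-life 0.830 d → k = ln 2 / 0.830 = 0.8351 d⁻¹.
After decay, C = 4.841 × e^(−kt) = 4.841 × 0.3624 = 1.754 µg/L.
At the second outfall, C = (1.950·1.754 + 0.2740·166.0) / (1.950 + 0.2740) = 21.99 µg/L.

22.0 µg/L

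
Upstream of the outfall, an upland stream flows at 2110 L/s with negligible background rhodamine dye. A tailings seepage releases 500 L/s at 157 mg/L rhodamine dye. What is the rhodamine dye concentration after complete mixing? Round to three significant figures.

30.1 mg/L

Mass balance: C = (2110·0 + 500.0·157.0) / 2610 = 78500/2610 = 30.08 mg/L.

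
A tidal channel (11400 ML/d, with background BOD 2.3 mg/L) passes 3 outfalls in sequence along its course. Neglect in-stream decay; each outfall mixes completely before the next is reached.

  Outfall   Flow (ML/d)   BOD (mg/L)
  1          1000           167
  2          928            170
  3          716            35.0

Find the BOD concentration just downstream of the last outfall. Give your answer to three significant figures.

26.8 mg/L

After outfall 1: Q = 11400 + 1000 = 12400 ML/d; C = (11400·2.300 + 1000·167.0)/12400 = 15.58 mg/L.
After outfall 2: Q = 12400 + 928.0 = 13330 ML/d; C = (12400·15.58 + 928.0·170.0)/13330 = 26.33 mg/L.
After outfall 3: Q = 13330 + 716.0 = 14040 ML/d; C = (13330·26.33 + 716.0·35.00)/14040 = 26.78 mg/L.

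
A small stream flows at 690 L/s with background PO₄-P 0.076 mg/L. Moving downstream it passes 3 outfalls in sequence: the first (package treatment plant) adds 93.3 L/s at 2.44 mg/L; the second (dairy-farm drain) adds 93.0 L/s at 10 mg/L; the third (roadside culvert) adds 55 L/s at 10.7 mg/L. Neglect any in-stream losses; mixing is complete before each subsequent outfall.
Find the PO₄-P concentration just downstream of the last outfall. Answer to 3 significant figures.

1.93 mg/L

Below outfall 1: Q → 783.3 L/s, C = (690.0·0.07600 + 93.30·2.440)/783.3 = 0.3576 mg/L.
Below outfall 2: Q → 876.3 L/s, C = (783.3·0.3576 + 93.00·10.00)/876.3 = 1.381 mg/L.
Below outfall 3: Q → 931.3 L/s, C = (876.3·1.381 + 55.00·10.70)/931.3 = 1.931 mg/L.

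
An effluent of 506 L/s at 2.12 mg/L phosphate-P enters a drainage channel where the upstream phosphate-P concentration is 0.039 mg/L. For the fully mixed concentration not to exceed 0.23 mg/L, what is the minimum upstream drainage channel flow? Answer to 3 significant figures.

5010 L/s

Set C_mix = 0.23: (Q·0.03900 + 506.0·2.120) / (Q + 506.0) = 0.23
→ Q = 506.0·(2.120 − 0.23)/(0.23 − 0.03900) = 5007 L/s.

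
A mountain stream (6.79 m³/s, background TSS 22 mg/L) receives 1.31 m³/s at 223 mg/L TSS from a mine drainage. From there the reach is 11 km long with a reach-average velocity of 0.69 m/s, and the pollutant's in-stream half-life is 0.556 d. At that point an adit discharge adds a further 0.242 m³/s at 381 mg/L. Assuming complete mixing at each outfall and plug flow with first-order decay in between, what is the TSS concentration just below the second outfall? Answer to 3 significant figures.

53.1 mg/L

Mixed concentration C = ΣQC/ΣQ = (6.790·22.00 + 1.310·223.0) / 8.100 = 441.5/8.100 = 54.51 mg/L; combined flow 8.100 m³/s.
Travel time t = 11·1000 / 0.69 = 15940 s = 4.428 h.
Half-life 0.556 d → k = ln 2 / 0.556 = 1.247 d⁻¹.
Decay over the reach: 54.51·exp(−kt) = 54.51·0.7945 = 43.31 mg/L.
At the second outfall, C = (8.100·43.31 + 0.2420·381.0) / (8.100 + 0.2420) = 53.10 mg/L.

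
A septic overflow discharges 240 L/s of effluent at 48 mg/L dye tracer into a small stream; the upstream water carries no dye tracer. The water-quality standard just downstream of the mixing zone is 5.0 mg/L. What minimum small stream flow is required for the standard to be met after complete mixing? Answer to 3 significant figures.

2060 L/s

Set C_mix = 5.0: (Q·0 + 240.0·48.00) / (Q + 240.0) = 5.0
→ Q = 240.0·(48.00 − 5.0)/(5.0 − 0) = 2064 L/s.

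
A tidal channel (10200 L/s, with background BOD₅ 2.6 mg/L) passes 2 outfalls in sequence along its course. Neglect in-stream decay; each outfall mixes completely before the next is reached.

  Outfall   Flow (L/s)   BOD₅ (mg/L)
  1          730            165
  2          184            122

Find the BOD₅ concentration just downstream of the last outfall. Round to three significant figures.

15.2 mg/L

After outfall 1: Q = 10200 + 730.0 = 10930 L/s; C = (10200·2.600 + 730.0·165.0)/10930 = 13.45 mg/L.
After outfall 2: Q = 10930 + 184.0 = 11110 L/s; C = (10930·13.45 + 184.0·122.0)/11110 = 15.24 mg/L.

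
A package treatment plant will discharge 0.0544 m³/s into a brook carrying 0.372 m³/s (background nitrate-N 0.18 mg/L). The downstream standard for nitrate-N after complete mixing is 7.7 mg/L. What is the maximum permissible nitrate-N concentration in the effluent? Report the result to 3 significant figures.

At the limit, (Qr·Cr + Qe·Cₑ)/(Qr + Qe) = 7.7:
Cₑ = (0.4264·7.7 − 0.3720·0.1800) / 0.05440 = 59.12 mg/L.

59.1 mg/L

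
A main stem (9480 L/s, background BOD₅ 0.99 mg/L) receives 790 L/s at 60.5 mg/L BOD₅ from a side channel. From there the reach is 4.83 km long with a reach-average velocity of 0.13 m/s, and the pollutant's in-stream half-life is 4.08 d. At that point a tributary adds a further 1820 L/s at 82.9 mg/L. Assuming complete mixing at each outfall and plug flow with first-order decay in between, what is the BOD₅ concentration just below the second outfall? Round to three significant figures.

16.9 mg/L

Mixed concentration C = ΣQC/ΣQ = (9480·0.9900 + 790.0·60.50) / 10270 = 57180/10270 = 5.568 mg/L; combined flow 10270 L/s.
Travel time t = 4.83·1000 / 0.13 = 37150 s = 10.32 h.
Half-life 4.08 d → k = ln 2 / 4.08 = 0.1699 d⁻¹.
Decay over the reach: 5.568·exp(−kt) = 5.568·0.9295 = 5.175 mg/L.
At the second outfall, C = (10270·5.175 + 1820·82.90) / (10270 + 1820) = 16.88 mg/L.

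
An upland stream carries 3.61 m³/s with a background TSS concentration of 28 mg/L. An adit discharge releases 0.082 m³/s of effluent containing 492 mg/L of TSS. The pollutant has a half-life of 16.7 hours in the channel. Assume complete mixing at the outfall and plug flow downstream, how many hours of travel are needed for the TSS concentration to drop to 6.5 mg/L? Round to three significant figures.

After mixing, C = (3.610·28.00 + 0.08200·492.0) / 3.692 = 141.4/3.692 = 38.31 mg/L.
Half-life 16.7 h → k = ln 2 / 16.7 = 0.04151 h⁻¹ = 0.9961 d⁻¹.
38.31·exp(−k·t) = 6.5 → t = ln(38.31/6.5)/k = 153800 s = 42.74 h.

42.7 h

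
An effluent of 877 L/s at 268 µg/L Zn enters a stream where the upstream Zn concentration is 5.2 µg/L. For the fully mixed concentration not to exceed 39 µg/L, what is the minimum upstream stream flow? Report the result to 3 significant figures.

Set C_mix = 39: (Q·5.200 + 877.0·268.0) / (Q + 877.0) = 39
→ Q = 877.0·(268.0 − 39)/(39 − 5.200) = 5942 L/s.

5940 L/s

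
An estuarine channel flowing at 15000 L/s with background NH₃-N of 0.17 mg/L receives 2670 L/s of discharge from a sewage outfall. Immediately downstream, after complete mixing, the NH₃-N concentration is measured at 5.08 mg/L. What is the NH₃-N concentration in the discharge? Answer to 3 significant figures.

32.7 mg/L

Mass balance: 15000·0.1700 + 2670·Cₑ = 17670·5.080
→ Cₑ = (17670·5.080 − 15000·0.1700) / 2670 = 32.66 mg/L.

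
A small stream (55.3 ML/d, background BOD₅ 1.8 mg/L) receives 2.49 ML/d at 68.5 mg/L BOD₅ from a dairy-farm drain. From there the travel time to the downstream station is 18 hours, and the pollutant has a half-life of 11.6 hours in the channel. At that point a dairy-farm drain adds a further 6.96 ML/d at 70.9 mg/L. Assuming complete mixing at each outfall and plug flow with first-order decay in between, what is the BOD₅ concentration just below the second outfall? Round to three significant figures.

9.04 mg/L

After mixing, C = (55.30·1.800 + 2.490·68.50) / 57.79 = 270.1/57.79 = 4.674 mg/L; combined flow 57.79 ML/d.
Half-life 11.6 h → k = ln 2 / 11.6 = 0.05975 h⁻¹ = 1.434 d⁻¹.
Applying C = C₀e^(−kt): 4.674 × 0.3411 = 1.594 mg/L.
At the second outfall, C = (57.79·1.594 + 6.960·70.90) / (57.79 + 6.960) = 9.044 mg/L.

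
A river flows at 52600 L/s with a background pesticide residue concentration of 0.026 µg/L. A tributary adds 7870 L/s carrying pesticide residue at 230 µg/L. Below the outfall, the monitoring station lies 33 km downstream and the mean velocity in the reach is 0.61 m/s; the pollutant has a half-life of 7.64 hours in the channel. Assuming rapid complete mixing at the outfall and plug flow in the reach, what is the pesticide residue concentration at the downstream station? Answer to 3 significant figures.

7.66 µg/L

Mass balance: C = (52600·0.02600 + 7870·230.0) / 60470 = 1811000/60470 = 29.96 µg/L.
Travel time t = 33·1000 / 0.61 = 54100 s = 15.03 h.
Half-life 7.64 h → k = ln 2 / 7.64 = 0.09073 h⁻¹ = 2.177 d⁻¹.
After decay, C = 29.96 × e^(−kt) = 29.96 × 0.2558 = 7.663 µg/L.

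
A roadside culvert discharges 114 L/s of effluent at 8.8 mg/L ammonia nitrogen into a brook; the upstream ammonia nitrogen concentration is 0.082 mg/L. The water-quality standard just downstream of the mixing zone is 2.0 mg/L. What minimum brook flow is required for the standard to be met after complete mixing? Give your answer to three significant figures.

Set C_mix = 2.0: (Q·0.08200 + 114.0·8.800) / (Q + 114.0) = 2.0
→ Q = 114.0·(8.800 − 2.0)/(2.0 − 0.08200) = 404.2 L/s.

404 L/s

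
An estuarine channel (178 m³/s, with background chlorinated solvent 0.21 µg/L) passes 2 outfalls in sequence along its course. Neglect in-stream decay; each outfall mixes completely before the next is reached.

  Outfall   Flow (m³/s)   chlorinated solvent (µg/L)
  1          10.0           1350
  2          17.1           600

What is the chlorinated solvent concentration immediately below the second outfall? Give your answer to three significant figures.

116 µg/L

After outfall 1: Q = 178.0 + 10.00 = 188.0 m³/s; C = (178.0·0.2100 + 10.00·1350)/188.0 = 72.01 µg/L.
After outfall 2: Q = 188.0 + 17.10 = 205.1 m³/s; C = (188.0·72.01 + 17.10·600.0)/205.1 = 116.0 µg/L.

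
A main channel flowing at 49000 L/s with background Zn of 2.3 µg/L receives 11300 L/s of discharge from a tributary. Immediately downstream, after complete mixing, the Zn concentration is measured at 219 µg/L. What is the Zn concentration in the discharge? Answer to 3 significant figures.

1160 µg/L

Mass balance: 49000·2.300 + 11300·Cₑ = 60300·219.0
→ Cₑ = (60300·219.0 − 49000·2.300) / 11300 = 1159 µg/L.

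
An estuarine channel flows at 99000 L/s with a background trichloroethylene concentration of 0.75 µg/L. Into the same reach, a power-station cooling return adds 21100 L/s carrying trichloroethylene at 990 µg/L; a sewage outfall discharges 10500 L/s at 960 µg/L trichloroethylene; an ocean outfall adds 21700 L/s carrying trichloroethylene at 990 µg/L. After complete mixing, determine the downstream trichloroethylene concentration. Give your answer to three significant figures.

345 µg/L

Conservation of mass: C = (99000·0.7500 + 21100·990.0 + 10500·960.0 + 21700·990.0) / 152300 = 52530000/152300 = 344.9 µg/L.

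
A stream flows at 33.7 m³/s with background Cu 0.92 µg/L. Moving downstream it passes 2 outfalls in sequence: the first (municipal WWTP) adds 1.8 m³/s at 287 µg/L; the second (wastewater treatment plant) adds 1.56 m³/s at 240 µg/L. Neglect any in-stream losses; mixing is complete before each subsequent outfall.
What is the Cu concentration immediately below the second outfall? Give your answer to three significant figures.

Outfall 1: combined Q = 35.50 m³/s; C = (33.70·0.9200 + 1.800·287.0)/35.50 = 15.43 µg/L.
Outfall 2: combined Q = 37.06 m³/s; C = (35.50·15.43 + 1.560·240.0)/37.06 = 24.88 µg/L.

24.9 µg/L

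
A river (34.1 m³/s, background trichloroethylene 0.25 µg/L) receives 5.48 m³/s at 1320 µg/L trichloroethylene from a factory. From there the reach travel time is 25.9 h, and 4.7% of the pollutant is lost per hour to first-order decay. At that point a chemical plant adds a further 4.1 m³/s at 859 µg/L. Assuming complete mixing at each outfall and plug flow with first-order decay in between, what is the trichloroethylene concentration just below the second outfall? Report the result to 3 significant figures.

128 µg/L

Mass balance: C = (34.10·0.2500 + 5.480·1320) / 39.58 = 7242/39.58 = 183.0 µg/L; combined flow 39.58 m³/s.
4.7%/h lost → k = −ln(1 − 0.047) = 0.04814 h⁻¹.
Applying C = C₀e^(−kt): 183.0 × 0.2874 = 52.59 µg/L.
At the second outfall, C = (39.58·52.59 + 4.100·859.0) / (39.58 + 4.100) = 128.3 µg/L.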